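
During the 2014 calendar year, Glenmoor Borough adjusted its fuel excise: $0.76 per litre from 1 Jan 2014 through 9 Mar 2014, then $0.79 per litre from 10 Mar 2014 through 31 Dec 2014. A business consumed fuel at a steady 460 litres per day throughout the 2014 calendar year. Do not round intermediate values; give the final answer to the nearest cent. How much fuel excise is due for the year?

1 Jan – 9 Mar 2014: 68 days × 460 litres/day = 31,280 litres at $0.76/litre → $23,772.80
10 Mar – 31 Dec 2014: 297 days × 460 litres/day = 136,620 litres at $0.79/litre → $107,929.80

$131,702.60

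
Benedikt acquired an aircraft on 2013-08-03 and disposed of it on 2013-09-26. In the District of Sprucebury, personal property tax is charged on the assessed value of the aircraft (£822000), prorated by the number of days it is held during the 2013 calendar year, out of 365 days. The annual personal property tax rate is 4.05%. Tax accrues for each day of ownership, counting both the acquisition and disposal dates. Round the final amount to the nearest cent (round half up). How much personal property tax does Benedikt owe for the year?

£5016.45

Days held (2013-08-03 to 2013-09-26): 55 out of 365
Tax = £822000 × 4.05% × 55/365 = £5016.4521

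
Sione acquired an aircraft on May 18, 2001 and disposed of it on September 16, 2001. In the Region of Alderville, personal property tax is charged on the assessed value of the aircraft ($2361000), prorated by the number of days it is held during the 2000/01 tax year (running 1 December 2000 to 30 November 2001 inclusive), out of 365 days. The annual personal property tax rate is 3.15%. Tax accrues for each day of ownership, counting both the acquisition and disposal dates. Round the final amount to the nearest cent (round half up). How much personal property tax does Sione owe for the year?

Days held (May 18 – September 16, 2001): 122 out of 365
Tax = $2361000 × 3.15% × 122/365 = $24858.4192

$24858.42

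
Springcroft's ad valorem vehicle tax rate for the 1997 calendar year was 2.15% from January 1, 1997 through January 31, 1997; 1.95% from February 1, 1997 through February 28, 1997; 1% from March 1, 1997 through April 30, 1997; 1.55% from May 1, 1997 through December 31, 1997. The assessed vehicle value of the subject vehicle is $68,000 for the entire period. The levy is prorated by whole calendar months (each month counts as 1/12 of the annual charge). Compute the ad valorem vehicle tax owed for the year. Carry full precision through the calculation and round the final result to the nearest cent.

$1,048.33

January 1 – January 31, 1997: 1 month at 2.15% → $68,000 × 2.15% × 1/12 = $121.8333
February 1 – February 28, 1997: 1 month at 1.95% → $68,000 × 1.95% × 1/12 = $110.5000
March 1 – April 30, 1997: 2 months at 1% → $68,000 × 1% × 2/12 = $113.3333
May 1 – December 31, 1997: 8 months at 1.55% → $68,000 × 1.55% × 8/12 = $702.6667
Total = $1,048.3333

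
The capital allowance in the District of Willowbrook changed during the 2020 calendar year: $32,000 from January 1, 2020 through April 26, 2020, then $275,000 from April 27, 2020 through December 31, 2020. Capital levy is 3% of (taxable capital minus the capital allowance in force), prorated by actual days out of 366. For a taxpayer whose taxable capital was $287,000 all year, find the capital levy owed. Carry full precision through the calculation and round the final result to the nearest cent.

$2,690.41

January 1 – April 26, 2020: 117 days, exemption $32,000 → ($287,000 − $32,000) × 3% × 117/366 = $2,445.4918
April 27 – December 31, 2020: 249 days, exemption $275,000 → ($287,000 − $275,000) × 3% × 249/366 = $244.9180
Total = $2,690.4098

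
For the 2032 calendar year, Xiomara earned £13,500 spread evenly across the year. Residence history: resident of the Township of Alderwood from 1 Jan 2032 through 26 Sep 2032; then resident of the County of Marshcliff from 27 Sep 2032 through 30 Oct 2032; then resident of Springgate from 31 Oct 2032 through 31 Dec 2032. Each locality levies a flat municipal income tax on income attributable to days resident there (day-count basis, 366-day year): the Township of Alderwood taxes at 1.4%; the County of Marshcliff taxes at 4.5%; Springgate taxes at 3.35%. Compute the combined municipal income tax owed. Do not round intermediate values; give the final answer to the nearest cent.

The Township of Alderwood, 1 Jan – 26 Sep 2032: 270 days → £13,500 × 1.4% × 270/366 = £139.4262
The County of Marshcliff, 27 Sep – 30 Oct 2032: 34 days → £13,500 × 4.5% × 34/366 = £56.4344
Springgate, 31 Oct – 31 Dec 2032: 62 days → £13,500 × 3.35% × 62/366 = £76.6107
Total = £272.4713

£272.47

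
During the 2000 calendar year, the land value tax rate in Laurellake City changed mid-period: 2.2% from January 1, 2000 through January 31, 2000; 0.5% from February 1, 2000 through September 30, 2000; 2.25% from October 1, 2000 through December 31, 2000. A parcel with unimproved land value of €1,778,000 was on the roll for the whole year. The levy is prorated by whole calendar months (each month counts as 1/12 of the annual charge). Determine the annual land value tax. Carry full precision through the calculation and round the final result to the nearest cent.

January 1 – January 31, 2000: 1 month at 2.2% → €1,778,000 × 2.2% × 1/12 = €3,259.6667
February 1 – September 30, 2000: 8 months at 0.5% → €1,778,000 × 0.5% × 8/12 = €5,926.6667
October 1 – December 31, 2000: 3 months at 2.25% → €1,778,000 × 2.25% × 3/12 = €10,001.2500
Total = €19,187.5833

€19,187.58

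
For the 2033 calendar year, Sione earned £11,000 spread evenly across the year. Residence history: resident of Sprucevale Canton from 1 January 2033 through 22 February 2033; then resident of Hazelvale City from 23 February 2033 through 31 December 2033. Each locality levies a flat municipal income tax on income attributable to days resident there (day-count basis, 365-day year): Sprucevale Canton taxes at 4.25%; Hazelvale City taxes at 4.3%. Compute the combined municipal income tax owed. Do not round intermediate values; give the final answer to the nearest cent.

Sprucevale Canton, 1 January – 22 February 2033: 53 days → £11,000 × 4.25% × 53/365 = £67.8836
Hazelvale City, 23 February – 31 December 2033: 312 days → £11,000 × 4.3% × 312/365 = £404.3178
Total = £472.2014

£472.20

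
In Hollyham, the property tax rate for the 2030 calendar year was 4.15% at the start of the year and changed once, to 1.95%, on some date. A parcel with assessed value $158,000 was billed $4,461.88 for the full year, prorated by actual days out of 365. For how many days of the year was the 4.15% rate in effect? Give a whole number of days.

145 days

Let d = days at the first rate; then 365 − d days at the second rate.
$158,000 × [4.15%·d + 1.95%·(365−d)] / 365 = $4,461.88
Solving gives d = 145, so the new rate took effect on 26 May 2030.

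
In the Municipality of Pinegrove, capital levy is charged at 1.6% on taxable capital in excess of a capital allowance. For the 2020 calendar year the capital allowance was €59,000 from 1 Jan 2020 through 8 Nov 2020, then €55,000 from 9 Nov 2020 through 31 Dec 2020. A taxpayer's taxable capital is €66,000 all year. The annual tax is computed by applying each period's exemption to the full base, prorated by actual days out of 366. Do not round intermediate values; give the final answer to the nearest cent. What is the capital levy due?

€121.27

1 Jan – 8 Nov 2020: 313 days, exemption €59,000 → (€66,000 − €59,000) × 1.6% × 313/366 = €95.7814
9 Nov – 31 Dec 2020: 53 days, exemption €55,000 → (€66,000 − €55,000) × 1.6% × 53/366 = €25.4863
Total = €121.2678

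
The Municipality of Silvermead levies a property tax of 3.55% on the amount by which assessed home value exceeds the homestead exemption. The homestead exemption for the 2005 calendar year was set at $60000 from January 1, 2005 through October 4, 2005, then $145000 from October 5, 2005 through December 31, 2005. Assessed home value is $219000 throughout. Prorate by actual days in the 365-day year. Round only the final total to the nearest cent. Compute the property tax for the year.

January 1 – October 4, 2005: 277 days, exemption $60000 → ($219000 − $60000) × 3.55% × 277/365 = $4283.6342
October 5 – December 31, 2005: 88 days, exemption $145000 → ($219000 − $145000) × 3.55% × 88/365 = $633.3589
Total = $4916.9932

$4916.99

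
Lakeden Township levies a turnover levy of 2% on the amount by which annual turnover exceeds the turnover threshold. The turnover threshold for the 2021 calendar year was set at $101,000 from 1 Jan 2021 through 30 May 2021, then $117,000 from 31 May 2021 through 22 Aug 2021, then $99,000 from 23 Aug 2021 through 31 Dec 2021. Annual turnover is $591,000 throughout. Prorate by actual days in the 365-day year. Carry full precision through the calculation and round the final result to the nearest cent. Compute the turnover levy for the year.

1 Jan – 30 May 2021: 150 days, exemption $101,000 → ($591,000 − $101,000) × 2% × 150/365 = $4,027.3973
31 May – 22 Aug 2021: 84 days, exemption $117,000 → ($591,000 − $117,000) × 2% × 84/365 = $2,181.6986
23 Aug – 31 Dec 2021: 131 days, exemption $99,000 → ($591,000 − $99,000) × 2% × 131/365 = $3,531.6164
Total = $9,740.7123

$9,740.71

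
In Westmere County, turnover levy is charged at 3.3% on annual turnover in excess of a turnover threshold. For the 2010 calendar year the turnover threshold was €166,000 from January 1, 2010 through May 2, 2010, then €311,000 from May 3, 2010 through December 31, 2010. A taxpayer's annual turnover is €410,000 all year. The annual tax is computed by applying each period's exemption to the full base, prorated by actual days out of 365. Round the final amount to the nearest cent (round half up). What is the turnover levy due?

January 1 – May 2, 2010: 122 days, exemption €166,000 → (€410,000 − €166,000) × 3.3% × 122/365 = €2,691.3534
May 3 – December 31, 2010: 243 days, exemption €311,000 → (€410,000 − €311,000) × 3.3% × 243/365 = €2,175.0164
Total = €4,866.3699

€4,866.37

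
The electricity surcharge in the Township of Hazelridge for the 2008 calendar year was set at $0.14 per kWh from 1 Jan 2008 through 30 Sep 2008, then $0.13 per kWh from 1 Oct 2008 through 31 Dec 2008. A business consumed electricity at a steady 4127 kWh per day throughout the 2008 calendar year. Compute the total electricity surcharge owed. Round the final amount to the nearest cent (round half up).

1 Jan – 30 Sep 2008: 274 days × 4127 kWh/day = 1,130,798 kWh at $0.14/kWh → $158,311.72
1 Oct – 31 Dec 2008: 92 days × 4127 kWh/day = 379,684 kWh at $0.13/kWh → $49,358.92

$207,670.64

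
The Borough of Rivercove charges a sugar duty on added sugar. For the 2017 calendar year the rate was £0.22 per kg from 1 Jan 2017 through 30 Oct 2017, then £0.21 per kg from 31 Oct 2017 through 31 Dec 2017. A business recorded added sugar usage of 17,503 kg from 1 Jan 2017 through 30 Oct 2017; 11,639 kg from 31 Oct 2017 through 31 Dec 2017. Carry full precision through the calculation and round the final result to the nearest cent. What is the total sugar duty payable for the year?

£6,294.85

1 Jan – 30 Oct 2017: 17,503 kg at £0.22/kg → £3,850.66
31 Oct – 31 Dec 2017: 11,639 kg at £0.21/kg → £2,444.19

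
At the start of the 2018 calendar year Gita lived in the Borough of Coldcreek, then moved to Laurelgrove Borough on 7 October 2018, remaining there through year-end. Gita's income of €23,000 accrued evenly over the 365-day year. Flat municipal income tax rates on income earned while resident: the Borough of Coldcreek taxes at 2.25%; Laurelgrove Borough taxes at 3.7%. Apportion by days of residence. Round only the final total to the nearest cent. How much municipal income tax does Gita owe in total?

The Borough of Coldcreek, 1 January – 6 October 2018: 279 days → €23,000 × 2.25% × 279/365 = €395.5685
Laurelgrove Borough, 7 October – 31 December 2018: 86 days → €23,000 × 3.7% × 86/365 = €200.5096
Total = €596.0781

€596.08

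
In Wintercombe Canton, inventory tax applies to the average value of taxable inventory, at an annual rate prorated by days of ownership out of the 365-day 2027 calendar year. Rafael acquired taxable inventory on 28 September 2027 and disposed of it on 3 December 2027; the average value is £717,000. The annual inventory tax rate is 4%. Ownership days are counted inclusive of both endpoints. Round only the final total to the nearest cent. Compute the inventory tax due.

Days held (28 September – 3 December 2027): 67 out of 365
Tax = £717,000 × 4% × 67/365 = £5,264.5479

£5,264.55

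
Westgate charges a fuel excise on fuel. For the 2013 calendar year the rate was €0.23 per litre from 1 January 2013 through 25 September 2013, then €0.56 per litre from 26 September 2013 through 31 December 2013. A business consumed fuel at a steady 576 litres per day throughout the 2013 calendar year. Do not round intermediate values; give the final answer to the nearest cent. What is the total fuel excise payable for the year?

€66,792.96

1 January – 25 September 2013: 268 days × 576 litres/day = 154,368 litres at €0.23/litre → €35,504.64
26 September – 31 December 2013: 97 days × 576 litres/day = 55,872 litres at €0.56/litre → €31,288.32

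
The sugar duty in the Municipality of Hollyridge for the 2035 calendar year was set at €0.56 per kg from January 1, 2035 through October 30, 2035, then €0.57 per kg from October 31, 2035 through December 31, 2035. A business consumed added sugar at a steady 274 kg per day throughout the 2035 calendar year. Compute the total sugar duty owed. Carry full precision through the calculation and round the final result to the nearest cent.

January 1 – October 30, 2035: 303 days × 274 kg/day = 83,022 kg at €0.56/kg → €46,492.32
October 31 – December 31, 2035: 62 days × 274 kg/day = 16,988 kg at €0.57/kg → €9,683.16

€56,175.48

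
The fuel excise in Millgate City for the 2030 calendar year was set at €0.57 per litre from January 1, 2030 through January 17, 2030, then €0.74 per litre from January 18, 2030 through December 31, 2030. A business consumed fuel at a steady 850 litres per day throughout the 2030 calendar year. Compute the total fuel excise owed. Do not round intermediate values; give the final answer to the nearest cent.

€227128.50

January 1 – January 17, 2030: 17 days × 850 litres/day = 14,450 litres at €0.57/litre → €8236.50
January 18 – December 31, 2030: 348 days × 850 litres/day = 295,800 litres at €0.74/litre → €218892.00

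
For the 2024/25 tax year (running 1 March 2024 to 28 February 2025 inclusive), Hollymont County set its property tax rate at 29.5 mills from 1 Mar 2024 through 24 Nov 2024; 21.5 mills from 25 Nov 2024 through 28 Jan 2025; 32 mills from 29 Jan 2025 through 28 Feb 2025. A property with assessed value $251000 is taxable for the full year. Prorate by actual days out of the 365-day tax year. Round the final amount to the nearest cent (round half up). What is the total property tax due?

1 Mar – 24 Nov 2024: 269 days at 29.5 mills → $251000 × 2.95% × 269/365 = $5457.0151
25 Nov 2024 – 28 Jan 2025: 65 days at 21.5 mills → $251000 × 2.15% × 65/365 = $961.0205
29 Jan – 28 Feb 2025: 31 days at 32 mills → $251000 × 3.2% × 31/365 = $682.1699
Total = $7100.2055

$7100.21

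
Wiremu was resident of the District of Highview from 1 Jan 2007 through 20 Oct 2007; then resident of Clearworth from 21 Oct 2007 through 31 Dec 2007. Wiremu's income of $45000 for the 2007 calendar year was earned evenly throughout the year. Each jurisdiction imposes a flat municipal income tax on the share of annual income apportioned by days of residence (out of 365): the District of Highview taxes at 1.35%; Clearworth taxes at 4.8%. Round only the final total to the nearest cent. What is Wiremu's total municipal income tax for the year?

The District of Highview, 1 Jan – 20 Oct 2007: 293 days → $45000 × 1.35% × 293/365 = $487.6644
Clearworth, 21 Oct – 31 Dec 2007: 72 days → $45000 × 4.8% × 72/365 = $426.0822
Total = $913.7466

$913.75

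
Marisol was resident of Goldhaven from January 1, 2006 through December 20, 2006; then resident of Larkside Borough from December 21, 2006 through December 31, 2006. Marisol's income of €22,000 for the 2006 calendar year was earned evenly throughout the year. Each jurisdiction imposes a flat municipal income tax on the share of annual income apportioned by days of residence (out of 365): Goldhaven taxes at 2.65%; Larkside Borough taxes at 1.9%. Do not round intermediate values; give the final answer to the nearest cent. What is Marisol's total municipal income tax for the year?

Goldhaven, January 1 – December 20, 2006: 354 days → €22,000 × 2.65% × 354/365 = €565.4301
Larkside Borough, December 21 – December 31, 2006: 11 days → €22,000 × 1.9% × 11/365 = €12.5973
Total = €578.0274

€578.03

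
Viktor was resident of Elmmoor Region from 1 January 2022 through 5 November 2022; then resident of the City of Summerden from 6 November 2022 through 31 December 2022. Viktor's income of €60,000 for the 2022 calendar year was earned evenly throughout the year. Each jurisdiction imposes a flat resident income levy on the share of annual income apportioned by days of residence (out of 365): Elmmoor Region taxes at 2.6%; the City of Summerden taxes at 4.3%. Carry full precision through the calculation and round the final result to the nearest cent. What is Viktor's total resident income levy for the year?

Elmmoor Region, 1 January – 5 November 2022: 309 days → €60,000 × 2.6% × 309/365 = €1,320.6575
The City of Summerden, 6 November – 31 December 2022: 56 days → €60,000 × 4.3% × 56/365 = €395.8356
Total = €1,716.4932

€1,716.49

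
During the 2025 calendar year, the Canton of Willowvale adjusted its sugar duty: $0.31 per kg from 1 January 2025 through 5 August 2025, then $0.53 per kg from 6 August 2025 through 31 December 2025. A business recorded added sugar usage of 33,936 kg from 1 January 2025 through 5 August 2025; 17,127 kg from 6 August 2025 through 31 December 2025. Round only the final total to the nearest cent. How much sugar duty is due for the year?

1 January – 5 August 2025: 33,936 kg at $0.31/kg → $10520.16
6 August – 31 December 2025: 17,127 kg at $0.53/kg → $9077.31

$19597.47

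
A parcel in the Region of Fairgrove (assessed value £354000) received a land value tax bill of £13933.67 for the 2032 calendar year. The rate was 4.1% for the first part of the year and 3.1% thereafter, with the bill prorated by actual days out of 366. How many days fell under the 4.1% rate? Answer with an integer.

306 days

Let d = days at the first rate; then 366 − d days at the second rate.
£354000 × [4.1%·d + 3.1%·(366−d)] / 366 = £13933.67
Solving gives d = 306, so the new rate took effect on 2 Nov 2032.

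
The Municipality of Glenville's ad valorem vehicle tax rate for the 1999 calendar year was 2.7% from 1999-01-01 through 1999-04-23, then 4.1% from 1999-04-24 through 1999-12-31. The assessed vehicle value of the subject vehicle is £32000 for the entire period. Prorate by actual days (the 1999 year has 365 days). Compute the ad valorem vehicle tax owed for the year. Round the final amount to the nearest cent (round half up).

1999-01-01 to 1999-04-23: 113 days at 2.7% → £32000 × 2.7% × 113/365 = £267.4849
1999-04-24 to 1999-12-31: 252 days at 4.1% → £32000 × 4.1% × 252/365 = £905.8192
Total = £1173.3041

£1173.30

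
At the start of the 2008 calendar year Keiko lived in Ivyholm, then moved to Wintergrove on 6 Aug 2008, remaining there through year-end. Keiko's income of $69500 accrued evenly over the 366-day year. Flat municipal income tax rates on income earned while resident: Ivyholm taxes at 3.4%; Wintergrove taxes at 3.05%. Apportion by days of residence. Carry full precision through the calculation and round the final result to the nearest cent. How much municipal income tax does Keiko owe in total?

Ivyholm, 1 Jan – 5 Aug 2008: 218 days → $69500 × 3.4% × 218/366 = $1407.4699
Wintergrove, 6 Aug – 31 Dec 2008: 148 days → $69500 × 3.05% × 148/366 = $857.1667
Total = $2264.6366

$2264.64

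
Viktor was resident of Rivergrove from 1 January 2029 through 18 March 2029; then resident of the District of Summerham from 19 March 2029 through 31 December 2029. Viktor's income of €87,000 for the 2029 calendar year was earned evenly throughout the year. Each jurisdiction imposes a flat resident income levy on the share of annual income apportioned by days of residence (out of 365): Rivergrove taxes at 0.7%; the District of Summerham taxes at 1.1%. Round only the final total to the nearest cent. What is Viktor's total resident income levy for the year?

€883.59

Rivergrove, 1 January – 18 March 2029: 77 days → €87,000 × 0.7% × 77/365 = €128.4740
The District of Summerham, 19 March – 31 December 2029: 288 days → €87,000 × 1.1% × 288/365 = €755.1123
Total = €883.5863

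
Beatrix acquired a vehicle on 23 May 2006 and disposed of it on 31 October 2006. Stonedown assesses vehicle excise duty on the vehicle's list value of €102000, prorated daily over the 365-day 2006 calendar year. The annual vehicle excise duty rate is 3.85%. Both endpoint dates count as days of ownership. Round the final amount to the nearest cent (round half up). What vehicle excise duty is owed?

€1742.94

Days held (23 May – 31 October 2006): 162 out of 365
Tax = €102000 × 3.85% × 162/365 = €1742.9425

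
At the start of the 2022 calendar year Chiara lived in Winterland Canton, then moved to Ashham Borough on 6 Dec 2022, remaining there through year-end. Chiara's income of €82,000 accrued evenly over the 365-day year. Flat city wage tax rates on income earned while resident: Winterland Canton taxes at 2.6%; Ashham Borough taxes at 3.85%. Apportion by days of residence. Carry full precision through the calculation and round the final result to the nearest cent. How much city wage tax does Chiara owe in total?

Winterland Canton, 1 Jan – 5 Dec 2022: 339 days → €82,000 × 2.6% × 339/365 = €1,980.1315
Ashham Borough, 6 Dec – 31 Dec 2022: 26 days → €82,000 × 3.85% × 26/365 = €224.8822
Total = €2,205.0137

€2,205.01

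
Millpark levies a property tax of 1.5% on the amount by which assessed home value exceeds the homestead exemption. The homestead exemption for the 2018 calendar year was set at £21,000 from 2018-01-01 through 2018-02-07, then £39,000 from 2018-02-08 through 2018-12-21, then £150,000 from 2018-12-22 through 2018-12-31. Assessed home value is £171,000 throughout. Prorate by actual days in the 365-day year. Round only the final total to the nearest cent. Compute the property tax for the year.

£1,962.49

2018-01-01 to 2018-02-07: 38 days, exemption £21,000 → (£171,000 − £21,000) × 1.5% × 38/365 = £234.2466
2018-02-08 to 2018-12-21: 317 days, exemption £39,000 → (£171,000 − £39,000) × 1.5% × 317/365 = £1,719.6164
2018-12-22 to 2018-12-31: 10 days, exemption £150,000 → (£171,000 − £150,000) × 1.5% × 10/365 = £8.6301
Total = £1,962.4932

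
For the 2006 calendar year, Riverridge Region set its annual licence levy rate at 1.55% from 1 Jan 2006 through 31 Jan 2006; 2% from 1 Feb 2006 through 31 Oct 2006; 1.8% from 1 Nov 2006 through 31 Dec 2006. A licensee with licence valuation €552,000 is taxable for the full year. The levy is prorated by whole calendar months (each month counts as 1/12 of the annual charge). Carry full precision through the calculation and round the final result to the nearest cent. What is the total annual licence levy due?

€10,649.00

1 Jan – 31 Jan 2006: 1 month at 1.55% → €552,000 × 1.55% × 1/12 = €713.0000
1 Feb – 31 Oct 2006: 9 months at 2% → €552,000 × 2% × 9/12 = €8,280.0000
1 Nov – 31 Dec 2006: 2 months at 1.8% → €552,000 × 1.8% × 2/12 = €1,656.0000
Total = €10,649.0000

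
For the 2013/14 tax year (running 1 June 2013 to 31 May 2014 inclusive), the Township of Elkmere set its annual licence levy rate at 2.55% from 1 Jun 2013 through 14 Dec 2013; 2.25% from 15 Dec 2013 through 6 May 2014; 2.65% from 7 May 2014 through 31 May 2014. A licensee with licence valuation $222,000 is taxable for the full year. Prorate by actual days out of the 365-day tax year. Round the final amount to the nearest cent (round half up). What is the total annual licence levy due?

1 Jun – 14 Dec 2013: 197 days at 2.55% → $222,000 × 2.55% × 197/365 = $3,055.3890
15 Dec 2013 – 6 May 2014: 143 days at 2.25% → $222,000 × 2.25% × 143/365 = $1,956.9452
7 May – 31 May 2014: 25 days at 2.65% → $222,000 × 2.65% × 25/365 = $402.9452
Total = $5,415.2795

$5,415.28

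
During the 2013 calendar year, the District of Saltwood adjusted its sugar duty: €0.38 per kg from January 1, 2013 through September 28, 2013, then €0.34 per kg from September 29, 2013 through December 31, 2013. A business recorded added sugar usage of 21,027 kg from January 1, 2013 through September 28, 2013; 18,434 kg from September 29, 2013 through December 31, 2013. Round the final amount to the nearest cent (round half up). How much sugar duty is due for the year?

€14,257.82

January 1 – September 28, 2013: 21,027 kg at €0.38/kg → €7,990.26
September 29 – December 31, 2013: 18,434 kg at €0.34/kg → €6,267.56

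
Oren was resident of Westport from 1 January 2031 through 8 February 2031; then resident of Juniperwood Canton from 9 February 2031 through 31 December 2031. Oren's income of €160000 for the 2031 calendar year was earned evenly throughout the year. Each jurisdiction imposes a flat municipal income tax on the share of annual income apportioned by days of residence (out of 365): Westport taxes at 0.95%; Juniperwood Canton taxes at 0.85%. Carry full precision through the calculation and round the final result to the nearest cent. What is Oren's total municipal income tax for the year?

Westport, 1 January – 8 February 2031: 39 days → €160000 × 0.95% × 39/365 = €162.4110
Juniperwood Canton, 9 February – 31 December 2031: 326 days → €160000 × 0.85% × 326/365 = €1214.6849
Total = €1377.0959

€1377.10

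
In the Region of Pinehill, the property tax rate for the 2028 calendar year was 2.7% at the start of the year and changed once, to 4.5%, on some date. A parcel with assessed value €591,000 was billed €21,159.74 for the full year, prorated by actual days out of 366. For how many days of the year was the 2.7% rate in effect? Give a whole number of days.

Let d = days at the first rate; then 366 − d days at the second rate.
€591,000 × [2.7%·d + 4.5%·(366−d)] / 366 = €21,159.74
Solving gives d = 187, so the new rate took effect on 6 Jul 2028.

187 days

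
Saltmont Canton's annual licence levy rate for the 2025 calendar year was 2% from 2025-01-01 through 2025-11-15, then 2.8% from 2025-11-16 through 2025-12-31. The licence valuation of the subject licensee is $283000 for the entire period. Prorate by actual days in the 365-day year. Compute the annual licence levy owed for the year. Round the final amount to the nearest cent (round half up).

2025-01-01 to 2025-11-15: 319 days at 2% → $283000 × 2% × 319/365 = $4946.6849
2025-11-16 to 2025-12-31: 46 days at 2.8% → $283000 × 2.8% × 46/365 = $998.6411
Total = $5945.3260

$5945.33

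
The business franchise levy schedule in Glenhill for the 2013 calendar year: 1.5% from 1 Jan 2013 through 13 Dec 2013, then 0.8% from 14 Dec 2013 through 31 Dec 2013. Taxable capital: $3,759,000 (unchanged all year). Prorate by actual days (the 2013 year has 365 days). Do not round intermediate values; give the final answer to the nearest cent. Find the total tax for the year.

$55,087.37

1 Jan – 13 Dec 2013: 347 days at 1.5% → $3,759,000 × 1.5% × 347/365 = $53,604.3699
14 Dec – 31 Dec 2013: 18 days at 0.8% → $3,759,000 × 0.8% × 18/365 = $1,483.0027
Total = $55,087.3726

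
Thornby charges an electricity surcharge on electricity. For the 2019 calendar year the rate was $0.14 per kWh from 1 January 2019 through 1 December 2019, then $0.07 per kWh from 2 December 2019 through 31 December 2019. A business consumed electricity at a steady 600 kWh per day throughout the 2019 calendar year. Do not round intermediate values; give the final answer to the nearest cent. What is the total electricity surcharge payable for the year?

1 January – 1 December 2019: 335 days × 600 kWh/day = 201,000 kWh at $0.14/kWh → $28,140.00
2 December – 31 December 2019: 30 days × 600 kWh/day = 18,000 kWh at $0.07/kWh → $1,260.00

$29,400.00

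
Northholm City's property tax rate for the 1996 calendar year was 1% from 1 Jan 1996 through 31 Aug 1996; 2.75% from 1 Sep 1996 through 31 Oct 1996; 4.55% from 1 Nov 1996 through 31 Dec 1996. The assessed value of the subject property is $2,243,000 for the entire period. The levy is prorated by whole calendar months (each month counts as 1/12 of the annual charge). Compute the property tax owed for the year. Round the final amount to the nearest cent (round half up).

1 Jan – 31 Aug 1996: 8 months at 1% → $2,243,000 × 1% × 8/12 = $14,953.3333
1 Sep – 31 Oct 1996: 2 months at 2.75% → $2,243,000 × 2.75% × 2/12 = $10,280.4167
1 Nov – 31 Dec 1996: 2 months at 4.55% → $2,243,000 × 4.55% × 2/12 = $17,009.4167
Total = $42,243.1667

$42,243.17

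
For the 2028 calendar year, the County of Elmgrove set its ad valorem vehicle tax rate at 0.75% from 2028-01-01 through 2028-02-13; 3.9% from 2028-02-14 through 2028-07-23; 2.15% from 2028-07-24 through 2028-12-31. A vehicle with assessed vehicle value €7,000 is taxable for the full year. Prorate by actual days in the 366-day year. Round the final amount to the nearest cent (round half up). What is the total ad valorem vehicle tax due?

€192.61

2028-01-01 to 2028-02-13: 44 days at 0.75% → €7,000 × 0.75% × 44/366 = €6.3115
2028-02-14 to 2028-07-23: 161 days at 3.9% → €7,000 × 3.9% × 161/366 = €120.0902
2028-07-24 to 2028-12-31: 161 days at 2.15% → €7,000 × 2.15% × 161/366 = €66.2036
Total = €192.6052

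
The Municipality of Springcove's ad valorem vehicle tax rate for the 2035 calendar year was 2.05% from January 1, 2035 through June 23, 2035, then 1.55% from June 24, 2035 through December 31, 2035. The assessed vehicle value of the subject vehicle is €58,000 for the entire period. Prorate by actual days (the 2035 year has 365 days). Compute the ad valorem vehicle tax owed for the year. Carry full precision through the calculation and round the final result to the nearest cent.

€1,037.25

January 1 – June 23, 2035: 174 days at 2.05% → €58,000 × 2.05% × 174/365 = €566.8110
June 24 – December 31, 2035: 191 days at 1.55% → €58,000 × 1.55% × 191/365 = €470.4356
Total = €1,037.2466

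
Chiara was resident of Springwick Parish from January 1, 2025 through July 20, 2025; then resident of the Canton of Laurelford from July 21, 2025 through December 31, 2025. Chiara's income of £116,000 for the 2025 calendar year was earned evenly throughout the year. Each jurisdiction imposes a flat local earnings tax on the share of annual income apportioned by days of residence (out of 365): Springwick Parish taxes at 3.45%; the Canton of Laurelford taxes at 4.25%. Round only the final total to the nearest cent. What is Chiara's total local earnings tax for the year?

£4,418.96

Springwick Parish, January 1 – July 20, 2025: 201 days → £116,000 × 3.45% × 201/365 = £2,203.8411
The Canton of Laurelford, July 21 – December 31, 2025: 164 days → £116,000 × 4.25% × 164/365 = £2,215.1233
Total = £4,418.9644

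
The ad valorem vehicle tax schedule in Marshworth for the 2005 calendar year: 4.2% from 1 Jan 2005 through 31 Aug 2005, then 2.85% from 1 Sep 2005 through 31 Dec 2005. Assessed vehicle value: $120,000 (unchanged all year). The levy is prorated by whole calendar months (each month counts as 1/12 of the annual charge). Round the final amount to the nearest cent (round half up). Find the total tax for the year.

1 Jan – 31 Aug 2005: 8 months at 4.2% → $120,000 × 4.2% × 8/12 = $3,360.0000
1 Sep – 31 Dec 2005: 4 months at 2.85% → $120,000 × 2.85% × 4/12 = $1,140.0000
Total = $4,500.0000

$4,500.00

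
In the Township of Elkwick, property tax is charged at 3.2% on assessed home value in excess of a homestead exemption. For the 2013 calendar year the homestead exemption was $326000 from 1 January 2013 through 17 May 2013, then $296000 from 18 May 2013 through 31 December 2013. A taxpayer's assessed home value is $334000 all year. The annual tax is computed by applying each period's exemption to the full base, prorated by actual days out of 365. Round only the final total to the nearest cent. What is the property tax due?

$855.67

1 January – 17 May 2013: 137 days, exemption $326000 → ($334000 − $326000) × 3.2% × 137/365 = $96.0877
18 May – 31 December 2013: 228 days, exemption $296000 → ($334000 − $296000) × 3.2% × 228/365 = $759.5836
Total = $855.6712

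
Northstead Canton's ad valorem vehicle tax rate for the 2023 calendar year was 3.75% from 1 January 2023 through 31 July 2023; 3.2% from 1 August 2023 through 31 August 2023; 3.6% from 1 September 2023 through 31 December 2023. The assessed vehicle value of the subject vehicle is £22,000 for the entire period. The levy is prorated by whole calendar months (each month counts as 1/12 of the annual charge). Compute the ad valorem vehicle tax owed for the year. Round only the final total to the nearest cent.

1 January – 31 July 2023: 7 months at 3.75% → £22,000 × 3.75% × 7/12 = £481.2500
1 August – 31 August 2023: 1 month at 3.2% → £22,000 × 3.2% × 1/12 = £58.6667
1 September – 31 December 2023: 4 months at 3.6% → £22,000 × 3.6% × 4/12 = £264.0000
Total = £803.9167

£803.92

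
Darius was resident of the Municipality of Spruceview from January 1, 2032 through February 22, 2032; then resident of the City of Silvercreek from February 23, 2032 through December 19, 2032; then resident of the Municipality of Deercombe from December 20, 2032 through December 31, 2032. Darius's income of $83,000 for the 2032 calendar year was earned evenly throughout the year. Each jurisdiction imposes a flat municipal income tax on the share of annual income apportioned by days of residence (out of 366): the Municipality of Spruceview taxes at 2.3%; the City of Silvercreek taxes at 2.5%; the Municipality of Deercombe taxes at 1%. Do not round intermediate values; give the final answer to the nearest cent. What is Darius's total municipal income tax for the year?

$2,010.14

The Municipality of Spruceview, January 1 – February 22, 2032: 53 days → $83,000 × 2.3% × 53/366 = $276.4399
The City of Silvercreek, February 23 – December 19, 2032: 301 days → $83,000 × 2.5% × 301/366 = $1,706.4891
The Municipality of Deercombe, December 20 – December 31, 2032: 12 days → $83,000 × 1% × 12/366 = $27.2131
Total = $2,010.1421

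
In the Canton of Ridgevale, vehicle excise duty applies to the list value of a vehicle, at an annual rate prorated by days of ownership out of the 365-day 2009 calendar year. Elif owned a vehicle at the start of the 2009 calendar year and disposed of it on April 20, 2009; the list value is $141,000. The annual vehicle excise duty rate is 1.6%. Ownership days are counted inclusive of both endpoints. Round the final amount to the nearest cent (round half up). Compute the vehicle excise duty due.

$679.89

Days held (January 1 – April 20, 2009): 110 out of 365
Tax = $141,000 × 1.6% × 110/365 = $679.8904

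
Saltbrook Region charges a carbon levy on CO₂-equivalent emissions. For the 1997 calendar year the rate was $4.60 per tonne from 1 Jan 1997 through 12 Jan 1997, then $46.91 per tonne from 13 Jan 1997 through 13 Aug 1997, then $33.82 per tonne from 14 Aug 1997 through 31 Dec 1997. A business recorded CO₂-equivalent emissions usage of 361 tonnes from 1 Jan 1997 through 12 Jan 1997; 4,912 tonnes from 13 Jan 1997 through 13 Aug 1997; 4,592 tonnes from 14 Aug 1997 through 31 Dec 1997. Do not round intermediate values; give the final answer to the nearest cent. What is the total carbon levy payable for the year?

1 Jan – 12 Jan 1997: 361 tonnes at $4.60/tonne → $1,660.60
13 Jan – 13 Aug 1997: 4,912 tonnes at $46.91/tonne → $230,421.92
14 Aug – 31 Dec 1997: 4,592 tonnes at $33.82/tonne → $155,301.44

$387,383.96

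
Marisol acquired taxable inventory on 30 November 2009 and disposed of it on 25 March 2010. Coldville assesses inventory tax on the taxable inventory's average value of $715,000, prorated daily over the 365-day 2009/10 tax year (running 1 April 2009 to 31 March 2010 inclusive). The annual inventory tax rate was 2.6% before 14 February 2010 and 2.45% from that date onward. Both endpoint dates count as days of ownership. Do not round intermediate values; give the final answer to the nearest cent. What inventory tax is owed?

$5,790.52

30 November 2009 – 13 February 2010: 76 days at 2.6% → $715,000 × 2.6% × 76/365 = $3,870.7945
14 February – 25 March 2010: 40 days at 2.45% → $715,000 × 2.45% × 40/365 = $1,919.7260
Total = $5,790.5205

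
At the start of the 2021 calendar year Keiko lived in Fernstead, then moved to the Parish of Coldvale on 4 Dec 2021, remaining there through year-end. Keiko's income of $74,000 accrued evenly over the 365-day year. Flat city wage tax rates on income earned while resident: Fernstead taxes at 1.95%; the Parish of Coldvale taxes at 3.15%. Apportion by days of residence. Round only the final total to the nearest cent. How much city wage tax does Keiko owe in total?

Fernstead, 1 Jan – 3 Dec 2021: 337 days → $74,000 × 1.95% × 337/365 = $1,332.3041
The Parish of Coldvale, 4 Dec – 31 Dec 2021: 28 days → $74,000 × 3.15% × 28/365 = $178.8164
Total = $1,511.1205

$1,511.12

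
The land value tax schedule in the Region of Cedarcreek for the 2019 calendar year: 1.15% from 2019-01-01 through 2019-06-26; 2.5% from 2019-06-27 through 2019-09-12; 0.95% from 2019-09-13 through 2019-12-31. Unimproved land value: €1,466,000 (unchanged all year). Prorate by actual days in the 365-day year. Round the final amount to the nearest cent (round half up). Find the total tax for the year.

2019-01-01 to 2019-06-26: 177 days at 1.15% → €1,466,000 × 1.15% × 177/365 = €8,175.4603
2019-06-27 to 2019-09-12: 78 days at 2.5% → €1,466,000 × 2.5% × 78/365 = €7,832.0548
2019-09-13 to 2019-12-31: 110 days at 0.95% → €1,466,000 × 0.95% × 110/365 = €4,197.1781
Total = €20,204.6932

€20,204.69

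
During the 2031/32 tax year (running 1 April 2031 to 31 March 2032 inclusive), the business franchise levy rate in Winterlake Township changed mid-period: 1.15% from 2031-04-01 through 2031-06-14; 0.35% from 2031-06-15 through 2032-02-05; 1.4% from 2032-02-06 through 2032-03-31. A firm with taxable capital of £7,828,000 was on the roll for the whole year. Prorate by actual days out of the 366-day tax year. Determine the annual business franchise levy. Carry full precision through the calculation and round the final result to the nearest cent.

2031-04-01 to 2031-06-14: 75 days at 1.15% → £7,828,000 × 1.15% × 75/366 = £18,447.1311
2031-06-15 to 2032-02-05: 236 days at 0.35% → £7,828,000 × 0.35% × 236/366 = £17,666.4699
2032-02-06 to 2032-03-31: 55 days at 1.4% → £7,828,000 × 1.4% × 55/366 = £16,468.7432
Total = £52,582.3443

£52,582.34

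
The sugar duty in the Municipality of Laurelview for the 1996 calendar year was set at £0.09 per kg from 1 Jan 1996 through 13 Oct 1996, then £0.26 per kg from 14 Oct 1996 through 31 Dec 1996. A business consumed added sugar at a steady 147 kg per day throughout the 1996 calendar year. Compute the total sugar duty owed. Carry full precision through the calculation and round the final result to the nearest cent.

1 Jan – 13 Oct 1996: 287 days × 147 kg/day = 42,189 kg at £0.09/kg → £3,797.01
14 Oct – 31 Dec 1996: 79 days × 147 kg/day = 11,613 kg at £0.26/kg → £3,019.38

£6,816.39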